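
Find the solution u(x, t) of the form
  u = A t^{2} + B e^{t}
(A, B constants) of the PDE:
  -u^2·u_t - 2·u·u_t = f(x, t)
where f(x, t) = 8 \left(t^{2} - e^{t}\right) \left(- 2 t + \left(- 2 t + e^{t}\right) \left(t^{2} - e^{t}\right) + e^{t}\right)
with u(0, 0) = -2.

Substitute the ansatz u = A t^{2} + B e^{t} into the left-hand side.
Derivatives of the ansatz:
  u_t = 2 A t + B e^{t}
Term by term:
  -u^2·u_t = - 2 A^{3} t^{5} - A^{2} B t^{4} e^{t} - 4 A^{2} B t^{3} e^{t} - 2 A B^{2} t^{2} e^{2 t} - 2 A B^{2} t e^{2 t} - B^{3} e^{3 t}
  -2·u·u_t = - 4 A^{2} t^{3} - 2 A B t^{2} e^{t} - 4 A B t e^{t} - 2 B^{2} e^{2 t}
So the left-hand side equals
  - 2 A^{3} t^{5} - A^{2} B t^{4} e^{t} - 4 A^{2} B t^{3} e^{t} - 4 A^{2} t^{3} - 2 A B^{2} t^{2} e^{2 t} - 2 A B^{2} t e^{2 t} - 2 A B t^{2} e^{t} - 4 A B t e^{t} - B^{3} e^{3 t} - 2 B^{2} e^{2 t}
This must equal f(x, t) identically; expanded, f = - 16 t^{5} + 8 t^{4} e^{t} + 32 t^{3} e^{t} - 16 t^{3} - 16 t^{2} e^{2 t} + 8 t^{2} e^{t} - 16 t e^{2 t} + 16 t e^{t} + 8 e^{3 t} - 8 e^{2 t}.
Matching coefficients of the independent functions:
  [t^{3}]:  - 4 A^{2} = -16
  [t^{5}]:  - 2 A^{3} = -16
  [t e^{t}]:  - 4 A B = 16
  [t e^{2 t}, t^{2} e^{2 t}]:  - 2 A B^{2} = -16
  [t^{2} e^{t}]:  - 2 A B = 8
  [t^{3} e^{t}]:  - 4 A^{2} B = 32
  [t^{4} e^{t}]:  - A^{2} B = 8
  [e^{2 t}]:  - 2 B^{2} = -8
  [e^{3 t}]:  - B^{3} = 8
Solving: A = 2, B = -2.
Check against the point condition:
  u(0, 0) = -2  ⟹  B = -2  ✓
Hence u(x, t) = 2 t^{2} - 2 e^{t}.

Answer: u(x, t) = 2 t^{2} - 2 e^{t}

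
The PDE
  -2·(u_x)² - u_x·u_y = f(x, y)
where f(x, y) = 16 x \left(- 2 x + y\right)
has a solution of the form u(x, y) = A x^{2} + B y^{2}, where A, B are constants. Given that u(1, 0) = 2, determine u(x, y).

Substitute the ansatz u = A x^{2} + B y^{2} into the left-hand side.
Derivatives of the ansatz:
  u_x = 2 A x
  u_y = 2 B y
Term by term:
  -2·(u_x)² = - 8 A^{2} x^{2}
  -u_x·u_y = - 4 A B x y
So the left-hand side equals
  - 8 A^{2} x^{2} - 4 A B x y
This must equal f(x, y) identically; expanded, f = - 32 x^{2} + 16 x y.
Matching coefficients of the independent functions:
  [x^{2}]:  - 8 A^{2} = -32
  [x y]:  - 4 A B = 16
These equations allow (A, B) = (-2, 2) or (2, -2).
Impose the point condition(s):
  u(1, 0) = 2  ⟹  A = 2
Only A = 2, B = -2 satisfies everything.
Hence u(x, y) = 2 x^{2} - 2 y^{2}.

Answer: u(x, y) = 2 x^{2} - 2 y^{2}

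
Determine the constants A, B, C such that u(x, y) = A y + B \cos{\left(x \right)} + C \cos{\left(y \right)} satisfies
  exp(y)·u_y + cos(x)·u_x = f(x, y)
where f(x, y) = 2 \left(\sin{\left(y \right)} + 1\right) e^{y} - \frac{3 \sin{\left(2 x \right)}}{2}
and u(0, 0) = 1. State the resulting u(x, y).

Substitute the ansatz u = A y + B \cos{\left(x \right)} + C \cos{\left(y \right)} into the left-hand side.
Derivatives of the ansatz:
  u_y = A - C \sin{\left(y \right)}
  u_x = - B \sin{\left(x \right)}
Term by term:
  exp(y)·u_y = A e^{y} - C e^{y} \sin{\left(y \right)}
  cos(x)·u_x = - B \sin{\left(x \right)} \cos{\left(x \right)}
So the left-hand side equals
  A e^{y} - B \sin{\left(x \right)} \cos{\left(x \right)} - C e^{y} \sin{\left(y \right)}
This must equal f(x, y) identically; expanded, f = 2 e^{y} \sin{\left(y \right)} + 2 e^{y} - 3 \sin{\left(x \right)} \cos{\left(x \right)}.
Matching coefficients of the independent functions:
  [e^{y} \sin{\left(y \right)}]:  - C = 2
  [\sin{\left(x \right)} \cos{\left(x \right)}]:  - B = -3
  [e^{y}]:  A = 2
Solving: A = 2, B = 3, C = -2.
Check against the point condition:
  u(0, 0) = 1  ⟹  B + C = 1  ✓
Hence u(x, y) = 2 y + 3 \cos{\left(x \right)} - 2 \cos{\left(y \right)}.

Answer: u(x, y) = 2 y + 3 \cos{\left(x \right)} - 2 \cos{\left(y \right)}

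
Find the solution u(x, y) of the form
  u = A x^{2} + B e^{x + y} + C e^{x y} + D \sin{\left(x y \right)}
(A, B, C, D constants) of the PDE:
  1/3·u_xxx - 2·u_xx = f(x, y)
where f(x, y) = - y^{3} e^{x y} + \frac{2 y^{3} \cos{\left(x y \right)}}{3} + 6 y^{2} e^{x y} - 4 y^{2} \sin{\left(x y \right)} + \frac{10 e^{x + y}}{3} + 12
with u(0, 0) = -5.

Substitute the ansatz u = A x^{2} + B e^{x + y} + C e^{x y} + D \sin{\left(x y \right)} into the left-hand side.
Derivatives of the ansatz:
  u_xxx = B e^{x} e^{y} + C y^{3} e^{x y} - D y^{3} \cos{\left(x y \right)}
  u_xx = 2 A + B e^{x} e^{y} + C y^{2} e^{x y} - D y^{2} \sin{\left(x y \right)}
Term by term:
  1/3·u_xxx = \frac{B e^{x} e^{y}}{3} + \frac{C y^{3} e^{x y}}{3} - \frac{D y^{3} \cos{\left(x y \right)}}{3}
  -2·u_xx = - 4 A - 2 B e^{x} e^{y} - 2 C y^{2} e^{x y} + 2 D y^{2} \sin{\left(x y \right)}
So the left-hand side equals
  - 4 A - \frac{5 B e^{x} e^{y}}{3} + \frac{C y^{3} e^{x y}}{3} - 2 C y^{2} e^{x y} - \frac{D y^{3} \cos{\left(x y \right)}}{3} + 2 D y^{2} \sin{\left(x y \right)}
This must equal f(x, y) identically; expanded, f = - y^{3} e^{x y} + \frac{2 y^{3} \cos{\left(x y \right)}}{3} + 6 y^{2} e^{x y} - 4 y^{2} \sin{\left(x y \right)} + \frac{10 e^{x} e^{y}}{3} + 12.
Matching coefficients of the independent functions:
  [constant term]:  - 4 A = 12
  [y^{2} e^{x y}]:  - 2 C = 6
  [y^{2} \sin{\left(x y \right)}]:  2 D = -4
  [y^{3} e^{x y}]:  \frac{C}{3} = -1
  [y^{3} \cos{\left(x y \right)}]:  - \frac{D}{3} = \frac{2}{3}
  [e^{x} e^{y}]:  - \frac{5 B}{3} = \frac{10}{3}
Solving: A = -3, B = -2, C = -3, D = -2.
Check against the point condition:
  u(0, 0) = -5  ⟹  B + C = -5  ✓
Hence u(x, y) = - 3 x^{2} - 3 e^{x y} - 2 e^{x + y} - 2 \sin{\left(x y \right)}.

Answer: u(x, y) = - 3 x^{2} - 3 e^{x y} - 2 e^{x + y} - 2 \sin{\left(x y \right)}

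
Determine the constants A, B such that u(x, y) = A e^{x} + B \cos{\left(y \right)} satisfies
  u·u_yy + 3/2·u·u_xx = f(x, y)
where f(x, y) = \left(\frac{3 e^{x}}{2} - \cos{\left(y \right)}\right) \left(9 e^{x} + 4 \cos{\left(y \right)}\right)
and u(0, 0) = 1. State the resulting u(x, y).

Substitute the ansatz u = A e^{x} + B \cos{\left(y \right)} into the left-hand side.
Derivatives of the ansatz:
  u_yy = - B \cos{\left(y \right)}
  u_xx = A e^{x}
Term by term:
  u·u_yy = - A B e^{x} \cos{\left(y \right)} - B^{2} \cos^{2}{\left(y \right)}
  3/2·u·u_xx = \frac{3 A^{2} e^{2 x}}{2} + \frac{3 A B e^{x} \cos{\left(y \right)}}{2}
So the left-hand side equals
  \frac{3 A^{2} e^{2 x}}{2} + \frac{A B e^{x} \cos{\left(y \right)}}{2} - B^{2} \cos^{2}{\left(y \right)}
This must equal f(x, y) identically; expanded, f = \frac{27 e^{2 x}}{2} - 3 e^{x} \cos{\left(y \right)} - 4 \cos^{2}{\left(y \right)}.
Matching coefficients of the independent functions:
  [e^{x} \cos{\left(y \right)}]:  \frac{A B}{2} = -3
  [e^{2 x}]:  \frac{3 A^{2}}{2} = \frac{27}{2}
  [\cos^{2}{\left(y \right)}]:  - B^{2} = -4
These equations allow (A, B) = (-3, 2) or (3, -2).
Impose the point condition(s):
  u(0, 0) = 1  ⟹  A + B = 1
Only A = 3, B = -2 satisfies everything.
Hence u(x, y) = 3 e^{x} - 2 \cos{\left(y \right)}.

Answer: u(x, y) = 3 e^{x} - 2 \cos{\left(y \right)}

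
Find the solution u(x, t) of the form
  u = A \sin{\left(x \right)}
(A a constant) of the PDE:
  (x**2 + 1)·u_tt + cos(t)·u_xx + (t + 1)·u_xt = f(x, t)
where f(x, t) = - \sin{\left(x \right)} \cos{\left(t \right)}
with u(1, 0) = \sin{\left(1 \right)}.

Substitute the ansatz u = A \sin{\left(x \right)} into the left-hand side.
Derivatives of the ansatz:
  u_tt = 0
  u_xx = - A \sin{\left(x \right)}
  u_xt = 0
Term by term:
  (x**2 + 1)·u_tt = 0
  cos(t)·u_xx = - A \sin{\left(x \right)} \cos{\left(t \right)}
  (t + 1)·u_xt = 0
So the left-hand side equals
  - A \sin{\left(x \right)} \cos{\left(t \right)}
This must equal f(x, t) = - \sin{\left(x \right)} \cos{\left(t \right)} identically.
Matching coefficients of the independent functions:
  [\sin{\left(x \right)} \cos{\left(t \right)}]:  - A = -1
Solving: A = 1.
Check against the point condition:
  u(1, 0) = \sin{\left(1 \right)}  ⟹  A \sin{\left(1 \right)} = \sin{\left(1 \right)}  ✓
Hence u(x, t) = \sin{\left(x \right)}.

Answer: u(x, t) = \sin{\left(x \right)}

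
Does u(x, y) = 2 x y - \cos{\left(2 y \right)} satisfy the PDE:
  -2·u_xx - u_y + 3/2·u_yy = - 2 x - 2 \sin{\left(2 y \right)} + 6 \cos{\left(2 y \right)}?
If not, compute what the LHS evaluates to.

Answer: Yes

Derivation:
Evaluate each term of the left-hand side for u = 2 x y - \cos{\left(2 y \right)}.
Derivatives:
  u_xx = 0
  u_y = 2 x + 2 \sin{\left(2 y \right)}
  u_yy = 4 \cos{\left(2 y \right)}
Terms:
  -2·u_xx = 0
  -u_y = - 2 x - 2 \sin{\left(2 y \right)}
  3/2·u_yy = 6 \cos{\left(2 y \right)}
Sum: LHS = - 2 x - 2 \sin{\left(2 y \right)} + 6 \cos{\left(2 y \right)}
This is exactly the given right-hand side, so u is a solution.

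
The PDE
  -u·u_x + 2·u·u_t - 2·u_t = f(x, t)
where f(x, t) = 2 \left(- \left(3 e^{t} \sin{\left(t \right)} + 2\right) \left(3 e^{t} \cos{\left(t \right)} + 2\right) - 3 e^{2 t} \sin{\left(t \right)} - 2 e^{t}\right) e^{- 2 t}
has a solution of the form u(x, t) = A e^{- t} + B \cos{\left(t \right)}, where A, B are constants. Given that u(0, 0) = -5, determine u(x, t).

Substitute the ansatz u = A e^{- t} + B \cos{\left(t \right)} into the left-hand side.
Derivatives of the ansatz:
  u_x = 0
  u_t = - A e^{- t} - B \sin{\left(t \right)}
Term by term:
  -u·u_x = 0
  2·u·u_t = - 2 A^{2} e^{- 2 t} - 2 A B e^{- t} \sin{\left(t \right)} - 2 A B e^{- t} \cos{\left(t \right)} - 2 B^{2} \sin{\left(t \right)} \cos{\left(t \right)}
  -2·u_t = 2 A e^{- t} + 2 B \sin{\left(t \right)}
So the left-hand side equals
  - 2 A^{2} e^{- 2 t} - 2 A B e^{- t} \sin{\left(t \right)} - 2 A B e^{- t} \cos{\left(t \right)} + 2 A e^{- t} - 2 B^{2} \sin{\left(t \right)} \cos{\left(t \right)} + 2 B \sin{\left(t \right)}
This must equal f(x, t) identically; expanded, f = - 18 \sin{\left(t \right)} \cos{\left(t \right)} - 6 \sin{\left(t \right)} - 12 e^{- t} \sin{\left(t \right)} - 12 e^{- t} \cos{\left(t \right)} - 4 e^{- t} - 8 e^{- 2 t}.
Matching coefficients of the independent functions:
  [e^{- t} \sin{\left(t \right)}, e^{- t} \cos{\left(t \right)}]:  - 2 A B = -12
  [\sin{\left(t \right)} \cos{\left(t \right)}]:  - 2 B^{2} = -18
  [e^{- 2 t}]:  - 2 A^{2} = -8
  [e^{- t}]:  2 A = -4
  [\sin{\left(t \right)}]:  2 B = -6
Solving: A = -2, B = -3.
Check against the point condition:
  u(0, 0) = -5  ⟹  A + B = -5  ✓
Hence u(x, t) = - 3 \cos{\left(t \right)} - 2 e^{- t}.

Answer: u(x, t) = - 3 \cos{\left(t \right)} - 2 e^{- t}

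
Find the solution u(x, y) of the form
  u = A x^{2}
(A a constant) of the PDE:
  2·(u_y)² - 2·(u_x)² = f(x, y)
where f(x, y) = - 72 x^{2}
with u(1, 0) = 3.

Substitute the ansatz u = A x^{2} into the left-hand side.
Derivatives of the ansatz:
  u_y = 0
  u_x = 2 A x
Term by term:
  2·(u_y)² = 0
  -2·(u_x)² = - 8 A^{2} x^{2}
So the left-hand side equals
  - 8 A^{2} x^{2}
This must equal f(x, y) = - 72 x^{2} identically.
Matching coefficients of the independent functions:
  [x^{2}]:  - 8 A^{2} = -72
These equations allow (A) = (-3) or (3).
Impose the point condition(s):
  u(1, 0) = 3  ⟹  A = 3
Only A = 3 satisfies everything.
Hence u(x, y) = 3 x^{2}.

Answer: u(x, y) = 3 x^{2}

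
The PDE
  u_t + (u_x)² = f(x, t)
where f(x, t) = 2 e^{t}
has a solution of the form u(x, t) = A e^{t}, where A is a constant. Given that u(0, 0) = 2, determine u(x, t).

Substitute the ansatz u = A e^{t} into the left-hand side.
Derivatives of the ansatz:
  u_t = A e^{t}
  u_x = 0
Term by term:
  u_t = A e^{t}
  (u_x)² = 0
So the left-hand side equals
  A e^{t}
This must equal f(x, t) = 2 e^{t} identically.
Matching coefficients of the independent functions:
  [e^{t}]:  A = 2
Solving: A = 2.
Check against the point condition:
  u(0, 0) = 2  ⟹  A = 2  ✓
Hence u(x, t) = 2 e^{t}.

Answer: u(x, t) = 2 e^{t}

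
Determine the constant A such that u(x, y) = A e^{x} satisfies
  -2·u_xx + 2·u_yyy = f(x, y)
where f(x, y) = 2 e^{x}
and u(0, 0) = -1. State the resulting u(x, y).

Substitute the ansatz u = A e^{x} into the left-hand side.
Derivatives of the ansatz:
  u_xx = A e^{x}
  u_yyy = 0
Term by term:
  -2·u_xx = - 2 A e^{x}
  2·u_yyy = 0
So the left-hand side equals
  - 2 A e^{x}
This must equal f(x, y) = 2 e^{x} identically.
Matching coefficients of the independent functions:
  [e^{x}]:  - 2 A = 2
Solving: A = -1.
Check against the point condition:
  u(0, 0) = -1  ⟹  A = -1  ✓
Hence u(x, y) = - e^{x}.

Answer: u(x, y) = - e^{x}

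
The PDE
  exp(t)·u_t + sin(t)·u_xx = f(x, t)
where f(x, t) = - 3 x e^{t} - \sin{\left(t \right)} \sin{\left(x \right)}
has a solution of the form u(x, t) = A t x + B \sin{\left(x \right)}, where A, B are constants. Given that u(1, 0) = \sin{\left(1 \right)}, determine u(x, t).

Substitute the ansatz u = A t x + B \sin{\left(x \right)} into the left-hand side.
Derivatives of the ansatz:
  u_t = A x
  u_xx = - B \sin{\left(x \right)}
Term by term:
  exp(t)·u_t = A x e^{t}
  sin(t)·u_xx = - B \sin{\left(t \right)} \sin{\left(x \right)}
So the left-hand side equals
  A x e^{t} - B \sin{\left(t \right)} \sin{\left(x \right)}
This must equal f(x, t) = - 3 x e^{t} - \sin{\left(t \right)} \sin{\left(x \right)} identically.
Matching coefficients of the independent functions:
  [x e^{t}]:  A = -3
  [\sin{\left(t \right)} \sin{\left(x \right)}]:  - B = -1
Solving: A = -3, B = 1.
Check against the point condition:
  u(1, 0) = \sin{\left(1 \right)}  ⟹  B \sin{\left(1 \right)} = \sin{\left(1 \right)}  ✓
Hence u(x, t) = - 3 t x + \sin{\left(x \right)}.

Answer: u(x, t) = - 3 t x + \sin{\left(x \right)}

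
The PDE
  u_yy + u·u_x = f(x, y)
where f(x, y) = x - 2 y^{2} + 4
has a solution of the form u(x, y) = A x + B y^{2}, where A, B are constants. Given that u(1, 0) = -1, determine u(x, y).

Answer: u(x, y) = - x + 2 y^{2}

Derivation:
Substitute the ansatz u = A x + B y^{2} into the left-hand side.
Derivatives of the ansatz:
  u_yy = 2 B
  u_x = A
Term by term:
  u_yy = 2 B
  u·u_x = A^{2} x + A B y^{2}
So the left-hand side equals
  A^{2} x + A B y^{2} + 2 B
This must equal f(x, y) = x - 2 y^{2} + 4 identically.
Matching coefficients of the independent functions:
  [constant term]:  2 B = 4
  [x]:  A^{2} = 1
  [y^{2}]:  A B = -2
Solving: A = -1, B = 2.
Check against the point condition:
  u(1, 0) = -1  ⟹  A = -1  ✓
Hence u(x, y) = - x + 2 y^{2}.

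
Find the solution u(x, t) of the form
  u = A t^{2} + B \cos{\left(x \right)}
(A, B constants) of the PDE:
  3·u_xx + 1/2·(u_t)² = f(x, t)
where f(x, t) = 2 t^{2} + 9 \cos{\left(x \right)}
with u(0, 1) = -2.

Substitute the ansatz u = A t^{2} + B \cos{\left(x \right)} into the left-hand side.
Derivatives of the ansatz:
  u_xx = - B \cos{\left(x \right)}
  u_t = 2 A t
Term by term:
  3·u_xx = - 3 B \cos{\left(x \right)}
  1/2·(u_t)² = 2 A^{2} t^{2}
So the left-hand side equals
  2 A^{2} t^{2} - 3 B \cos{\left(x \right)}
This must equal f(x, t) = 2 t^{2} + 9 \cos{\left(x \right)} identically.
Matching coefficients of the independent functions:
  [t^{2}]:  2 A^{2} = 2
  [\cos{\left(x \right)}]:  - 3 B = 9
These equations allow (A, B) = (-1, -3) or (1, -3).
Impose the point condition(s):
  u(0, 1) = -2  ⟹  A + B = -2
Only A = 1, B = -3 satisfies everything.
Hence u(x, t) = t^{2} - 3 \cos{\left(x \right)}.

Answer: u(x, t) = t^{2} - 3 \cos{\left(x \right)}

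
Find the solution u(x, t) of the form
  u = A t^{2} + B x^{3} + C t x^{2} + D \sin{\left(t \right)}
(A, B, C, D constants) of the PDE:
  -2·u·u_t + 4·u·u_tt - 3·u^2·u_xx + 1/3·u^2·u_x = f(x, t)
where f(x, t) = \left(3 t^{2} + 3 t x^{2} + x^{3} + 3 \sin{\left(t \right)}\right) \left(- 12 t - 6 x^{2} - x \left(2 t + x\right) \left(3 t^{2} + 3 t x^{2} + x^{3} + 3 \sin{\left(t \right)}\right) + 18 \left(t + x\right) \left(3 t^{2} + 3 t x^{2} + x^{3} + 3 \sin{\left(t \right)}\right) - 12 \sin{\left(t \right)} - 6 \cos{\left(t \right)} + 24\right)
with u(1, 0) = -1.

Answer: u(x, t) = - 3 t^{2} - 3 t x^{2} - x^{3} - 3 \sin{\left(t \right)}

Derivation:
Substitute the ansatz u = A t^{2} + B x^{3} + C t x^{2} + D \sin{\left(t \right)} into the left-hand side.
Derivatives of the ansatz:
  u_t = 2 A t + C x^{2} + D \cos{\left(t \right)}
  u_tt = 2 A - D \sin{\left(t \right)}
  u_xx = 6 B x + 2 C t
  u_x = 3 B x^{2} + 2 C t x
Term by term:
  -2·u·u_t = - 4 A^{2} t^{3} - 4 A B t x^{3} - 6 A C t^{2} x^{2} - 2 A D t^{2} \cos{\left(t \right)} - 4 A D t \sin{\left(t \right)} - 2 B C x^{5} - 2 B D x^{3} \cos{\left(t \right)} - 2 C^{2} t x^{4} - 2 C D t x^{2} \cos{\left(t \right)} - 2 C D x^{2} \sin{\left(t \right)} - 2 D^{2} \sin{\left(t \right)} \cos{\left(t \right)}
  4·u·u_tt = 8 A^{2} t^{2} + 8 A B x^{3} + 8 A C t x^{2} - 4 A D t^{2} \sin{\left(t \right)} + 8 A D \sin{\left(t \right)} - 4 B D x^{3} \sin{\left(t \right)} - 4 C D t x^{2} \sin{\left(t \right)} - 4 D^{2} \sin^{2}{\left(t \right)}
  -3·u^2·u_xx = - 18 A^{2} B t^{4} x - 6 A^{2} C t^{5} - 36 A B^{2} t^{2} x^{4} - 48 A B C t^{3} x^{3} - 36 A B D t^{2} x \sin{\left(t \right)} - 12 A C^{2} t^{4} x^{2} - 12 A C D t^{3} \sin{\left(t \right)} - 18 B^{3} x^{7} - 42 B^{2} C t x^{6} - 36 B^{2} D x^{4} \sin{\left(t \right)} - 30 B C^{2} t^{2} x^{5} - 48 B C D t x^{3} \sin{\left(t \right)} - 18 B D^{2} x \sin^{2}{\left(t \right)} - 6 C^{3} t^{3} x^{4} - 12 C^{2} D t^{2} x^{2} \sin{\left(t \right)} - 6 C D^{2} t \sin^{2}{\left(t \right)}
  1/3·u^2·u_x = A^{2} B t^{4} x^{2} + \frac{2 A^{2} C t^{5} x}{3} + 2 A B^{2} t^{2} x^{5} + \frac{10 A B C t^{3} x^{4}}{3} + 2 A B D t^{2} x^{2} \sin{\left(t \right)} + \frac{4 A C^{2} t^{4} x^{3}}{3} + \frac{4 A C D t^{3} x \sin{\left(t \right)}}{3} + B^{3} x^{8} + \frac{8 B^{2} C t x^{7}}{3} + 2 B^{2} D x^{5} \sin{\left(t \right)} + \frac{7 B C^{2} t^{2} x^{6}}{3} + \frac{10 B C D t x^{4} \sin{\left(t \right)}}{3} + B D^{2} x^{2} \sin^{2}{\left(t \right)} + \frac{2 C^{3} t^{3} x^{5}}{3} + \frac{4 C^{2} D t^{2} x^{3} \sin{\left(t \right)}}{3} + \frac{2 C D^{2} t x \sin^{2}{\left(t \right)}}{3}
Sum these and collect like terms in the independent variables.
This must equal f(x, t) identically; expanded, f = - 18 t^{5} x + 162 t^{5} - 36 t^{4} x^{3} + 315 t^{4} x^{2} + 162 t^{4} x - 18 t^{3} x^{5} + 132 t^{3} x^{4} + 432 t^{3} x^{3} - 36 t^{3} x \sin{\left(t \right)} + 324 t^{3} \sin{\left(t \right)} - 36 t^{3} - 21 t^{2} x^{6} + 264 t^{2} x^{5} + 108 t^{2} x^{4} - 36 t^{2} x^{3} \sin{\left(t \right)} + 306 t^{2} x^{2} \sin{\left(t \right)} - 54 t^{2} x^{2} + 324 t^{2} x \sin{\left(t \right)} - 36 t^{2} \sin{\left(t \right)} - 18 t^{2} \cos{\left(t \right)} + 72 t^{2} - 8 t x^{7} + 126 t x^{6} - 30 t x^{4} \sin{\left(t \right)} - 18 t x^{4} + 432 t x^{3} \sin{\left(t \right)} - 12 t x^{3} - 36 t x^{2} \sin{\left(t \right)} - 18 t x^{2} \cos{\left(t \right)} + 72 t x^{2} - 18 t x \sin^{2}{\left(t \right)} + 162 t \sin^{2}{\left(t \right)} - 36 t \sin{\left(t \right)} - x^{8} + 18 x^{7} - 6 x^{5} \sin{\left(t \right)} - 6 x^{5} + 108 x^{4} \sin{\left(t \right)} - 12 x^{3} \sin{\left(t \right)} - 6 x^{3} \cos{\left(t \right)} + 24 x^{3} - 9 x^{2} \sin^{2}{\left(t \right)} - 18 x^{2} \sin{\left(t \right)} + 162 x \sin^{2}{\left(t \right)} - 36 \sin^{2}{\left(t \right)} - 18 \sin{\left(t \right)} \cos{\left(t \right)} + 72 \sin{\left(t \right)}.
Matching coefficients of the independent functions:
(each divided by its leading coefficient; functions giving the same equation are listed together)
  [t^{2}, t^{3}]:  A^{2} - 9 = 0
  [t^{5}, t^{5} x]:  A^{2} C + 27 = 0
  [x^{3}, t x^{3}]:  A B - 3 = 0
  [x^{5}]:  B C - 3 = 0
  [x^{7}, x^{8}]:  B^{3} + 1 = 0
  [t x^{2}, t^{2} x^{2}]:  A C - 9 = 0
  [t x^{4}]:  C^{2} - 9 = 0
  [t x^{6}, t x^{7}]:  B^{2} C + 3 = 0
  [t \sin{\left(t \right)}, t^{2} \sin{\left(t \right)}, t^{2} \cos{\left(t \right)}, …]:  A D - 9 = 0
  [t \sin^{2}{\left(t \right)}, t x \sin^{2}{\left(t \right)}]:  C D^{2} + 27 = 0
  [t^{2} x^{4}]:  A B^{2} + 3 = 0
  [t^{2} x^{5}]:  A B^{2} - 15 B C^{2} - 132 = 0
  [t^{2} x^{6}]:  B C^{2} + 9 = 0
  [t^{3} x^{3}]:  A B C + 9 = 0
  [t^{3} x^{4}]:  A B C - \frac{9 C^{3}}{5} - \frac{198}{5} = 0
  [t^{3} x^{5}]:  C^{3} + 27 = 0
  [t^{3} \sin{\left(t \right)}, t^{3} x \sin{\left(t \right)}]:  A C D + 27 = 0
  [t^{4} x]:  A^{2} B + 9 = 0
  [t^{4} x^{2}]:  A^{2} B - 12 A C^{2} - 315 = 0
  [t^{4} x^{3}]:  A C^{2} + 27 = 0
  [x \sin^{2}{\left(t \right)}, x^{2} \sin^{2}{\left(t \right)}]:  B D^{2} + 9 = 0
  [x^{2} \sin{\left(t \right)}, t x^{2} \sin{\left(t \right)}, t x^{2} \cos{\left(t \right)}]:  C D - 9 = 0
  [x^{3} \sin{\left(t \right)}, x^{3} \cos{\left(t \right)}]:  B D - 3 = 0
  [x^{4} \sin{\left(t \right)}, x^{5} \sin{\left(t \right)}]:  B^{2} D + 3 = 0
  [\sin{\left(t \right)} \cos{\left(t \right)}, \sin^{2}{\left(t \right)}]:  D^{2} - 9 = 0
  [t x^{3} \sin{\left(t \right)}, t x^{4} \sin{\left(t \right)}]:  B C D + 9 = 0
  [t^{2} x \sin{\left(t \right)}]:  A B D + 9 = 0
  [t^{2} x^{2} \sin{\left(t \right)}]:  A B D - 6 C^{2} D - 153 = 0
  [t^{2} x^{3} \sin{\left(t \right)}]:  C^{2} D + 27 = 0
Solving: A = -3, B = -1, C = -3, D = -3.
Check against the point condition:
  u(1, 0) = -1  ⟹  B = -1  ✓
Hence u(x, t) = - 3 t^{2} - 3 t x^{2} - x^{3} - 3 \sin{\left(t \right)}.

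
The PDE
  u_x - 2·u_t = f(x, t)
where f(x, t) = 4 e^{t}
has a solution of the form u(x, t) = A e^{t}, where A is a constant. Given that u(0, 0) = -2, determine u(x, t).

Substitute the ansatz u = A e^{t} into the left-hand side.
Derivatives of the ansatz:
  u_x = 0
  u_t = A e^{t}
Term by term:
  u_x = 0
  -2·u_t = - 2 A e^{t}
So the left-hand side equals
  - 2 A e^{t}
This must equal f(x, t) = 4 e^{t} identically.
Matching coefficients of the independent functions:
  [e^{t}]:  - 2 A = 4
Solving: A = -2.
Check against the point condition:
  u(0, 0) = -2  ⟹  A = -2  ✓
Hence u(x, t) = - 2 e^{t}.

Answer: u(x, t) = - 2 e^{t}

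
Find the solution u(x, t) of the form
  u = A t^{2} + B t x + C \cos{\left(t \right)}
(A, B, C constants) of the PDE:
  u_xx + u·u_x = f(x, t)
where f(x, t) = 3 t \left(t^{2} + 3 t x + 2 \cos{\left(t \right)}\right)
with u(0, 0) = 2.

Substitute the ansatz u = A t^{2} + B t x + C \cos{\left(t \right)} into the left-hand side.
Derivatives of the ansatz:
  u_xx = 0
  u_x = B t
Term by term:
  u_xx = 0
  u·u_x = A B t^{3} + B^{2} t^{2} x + B C t \cos{\left(t \right)}
So the left-hand side equals
  A B t^{3} + B^{2} t^{2} x + B C t \cos{\left(t \right)}
This must equal f(x, t) identically; expanded, f = 3 t^{3} + 9 t^{2} x + 6 t \cos{\left(t \right)}.
Matching coefficients of the independent functions:
  [t^{3}]:  A B = 3
  [t \cos{\left(t \right)}]:  B C = 6
  [t^{2} x]:  B^{2} = 9
These equations allow (A, B, C) = (-1, -3, -2) or (1, 3, 2).
Impose the point condition(s):
  u(0, 0) = 2  ⟹  C = 2
Only A = 1, B = 3, C = 2 satisfies everything.
Hence u(x, t) = t^{2} + 3 t x + 2 \cos{\left(t \right)}.

Answer: u(x, t) = t^{2} + 3 t x + 2 \cos{\left(t \right)}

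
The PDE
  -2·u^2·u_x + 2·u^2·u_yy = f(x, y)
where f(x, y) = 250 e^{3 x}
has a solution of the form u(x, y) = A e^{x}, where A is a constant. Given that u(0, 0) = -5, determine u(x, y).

Substitute the ansatz u = A e^{x} into the left-hand side.
Derivatives of the ansatz:
  u_x = A e^{x}
  u_yy = 0
Term by term:
  -2·u^2·u_x = - 2 A^{3} e^{3 x}
  2·u^2·u_yy = 0
So the left-hand side equals
  - 2 A^{3} e^{3 x}
This must equal f(x, y) = 250 e^{3 x} identically.
Matching coefficients of the independent functions:
  [e^{3 x}]:  - 2 A^{3} = 250
Solving: A = -5.
Check against the point condition:
  u(0, 0) = -5  ⟹  A = -5  ✓
Hence u(x, y) = - 5 e^{x}.

Answer: u(x, y) = - 5 e^{x}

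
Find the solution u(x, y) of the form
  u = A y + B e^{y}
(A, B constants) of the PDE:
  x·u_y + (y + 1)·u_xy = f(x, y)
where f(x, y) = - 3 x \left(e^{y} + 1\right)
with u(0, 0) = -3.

Substitute the ansatz u = A y + B e^{y} into the left-hand side.
Derivatives of the ansatz:
  u_y = A + B e^{y}
  u_xy = 0
Term by term:
  x·u_y = A x + B x e^{y}
  (y + 1)·u_xy = 0
So the left-hand side equals
  A x + B x e^{y}
This must equal f(x, y) = - 3 x \left(e^{y} + 1\right) identically.
Matching coefficients of the independent functions:
  [x]:  A = -3
  [x e^{y}]:  B = -3
Solving: A = -3, B = -3.
Check against the point condition:
  u(0, 0) = -3  ⟹  B = -3  ✓
Hence u(x, y) = - 3 y - 3 e^{y}.

Answer: u(x, y) = - 3 y - 3 e^{y}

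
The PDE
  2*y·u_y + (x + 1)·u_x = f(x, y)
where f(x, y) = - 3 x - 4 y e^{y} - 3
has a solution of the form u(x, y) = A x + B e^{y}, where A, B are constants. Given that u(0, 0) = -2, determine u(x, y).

Answer: u(x, y) = - 3 x - 2 e^{y}

Derivation:
Substitute the ansatz u = A x + B e^{y} into the left-hand side.
Derivatives of the ansatz:
  u_y = B e^{y}
  u_x = A
Term by term:
  2*y·u_y = 2 B y e^{y}
  (x + 1)·u_x = A x + A
So the left-hand side equals
  A x + A + 2 B y e^{y}
This must equal f(x, y) = - 3 x - 4 y e^{y} - 3 identically.
Matching coefficients of the independent functions:
  [constant term, x]:  A = -3
  [y e^{y}]:  2 B = -4
Solving: A = -3, B = -2.
Check against the point condition:
  u(0, 0) = -2  ⟹  B = -2  ✓
Hence u(x, y) = - 3 x - 2 e^{y}.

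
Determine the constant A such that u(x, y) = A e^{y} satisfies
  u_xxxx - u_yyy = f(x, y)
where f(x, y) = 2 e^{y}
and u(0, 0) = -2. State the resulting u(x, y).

Answer: u(x, y) = - 2 e^{y}

Derivation:
Substitute the ansatz u = A e^{y} into the left-hand side.
Derivatives of the ansatz:
  u_xxxx = 0
  u_yyy = A e^{y}
Term by term:
  u_xxxx = 0
  -u_yyy = - A e^{y}
So the left-hand side equals
  - A e^{y}
This must equal f(x, y) = 2 e^{y} identically.
Matching coefficients of the independent functions:
  [e^{y}]:  - A = 2
Solving: A = -2.
Check against the point condition:
  u(0, 0) = -2  ⟹  A = -2  ✓
Hence u(x, y) = - 2 e^{y}.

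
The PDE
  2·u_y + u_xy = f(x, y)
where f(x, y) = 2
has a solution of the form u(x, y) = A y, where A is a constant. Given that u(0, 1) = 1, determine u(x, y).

Substitute the ansatz u = A y into the left-hand side.
Derivatives of the ansatz:
  u_y = A
  u_xy = 0
Term by term:
  2·u_y = 2 A
  u_xy = 0
So the left-hand side equals
  2 A
This must equal f(x, y) = 2 identically.
Matching coefficients of the independent functions:
  [constant term]:  2 A = 2
Solving: A = 1.
Check against the point condition:
  u(0, 1) = 1  ⟹  A = 1  ✓
Hence u(x, y) = y.

Answer: u(x, y) = y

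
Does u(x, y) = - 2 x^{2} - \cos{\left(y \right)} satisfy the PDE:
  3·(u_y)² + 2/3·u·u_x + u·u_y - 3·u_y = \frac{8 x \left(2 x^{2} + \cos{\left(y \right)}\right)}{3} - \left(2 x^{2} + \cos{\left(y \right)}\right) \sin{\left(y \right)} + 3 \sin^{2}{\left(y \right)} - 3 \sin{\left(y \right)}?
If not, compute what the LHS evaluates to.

Evaluate each term of the left-hand side for u = - 2 x^{2} - \cos{\left(y \right)}.
Derivatives:
  u_y = \sin{\left(y \right)}
  u_x = - 4 x
Terms:
  3·(u_y)² = 3 \sin^{2}{\left(y \right)}
  2/3·u·u_x = \frac{8 x \left(2 x^{2} + \cos{\left(y \right)}\right)}{3}
  u·u_y = - \left(2 x^{2} + \cos{\left(y \right)}\right) \sin{\left(y \right)}
  -3·u_y = - 3 \sin{\left(y \right)}
Sum: LHS = \frac{8 x \left(2 x^{2} + \cos{\left(y \right)}\right)}{3} - \left(2 x^{2} + \cos{\left(y \right)}\right) \sin{\left(y \right)} + 3 \sin^{2}{\left(y \right)} - 3 \sin{\left(y \right)}
This is exactly the given right-hand side, so u is a solution.

Answer: Yes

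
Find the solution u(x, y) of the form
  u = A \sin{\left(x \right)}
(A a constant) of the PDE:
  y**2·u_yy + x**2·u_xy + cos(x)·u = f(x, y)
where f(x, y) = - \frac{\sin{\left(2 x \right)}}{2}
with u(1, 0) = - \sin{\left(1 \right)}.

Substitute the ansatz u = A \sin{\left(x \right)} into the left-hand side.
Derivatives of the ansatz:
  u_yy = 0
  u_xy = 0
Term by term:
  y**2·u_yy = 0
  x**2·u_xy = 0
  cos(x)·u = A \sin{\left(x \right)} \cos{\left(x \right)}
So the left-hand side equals
  A \sin{\left(x \right)} \cos{\left(x \right)}
This must equal f(x, y) identically; expanded, f = - \sin{\left(x \right)} \cos{\left(x \right)}.
Matching coefficients of the independent functions:
  [\sin{\left(x \right)} \cos{\left(x \right)}]:  A = -1
Solving: A = -1.
Check against the point condition:
  u(1, 0) = - \sin{\left(1 \right)}  ⟹  A \sin{\left(1 \right)} = - \sin{\left(1 \right)}  ✓
Hence u(x, y) = - \sin{\left(x \right)}.

Answer: u(x, y) = - \sin{\left(x \right)}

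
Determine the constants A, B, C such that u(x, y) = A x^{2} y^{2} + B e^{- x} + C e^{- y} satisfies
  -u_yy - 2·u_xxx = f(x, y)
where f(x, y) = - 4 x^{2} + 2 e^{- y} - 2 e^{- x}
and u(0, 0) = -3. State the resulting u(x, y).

Substitute the ansatz u = A x^{2} y^{2} + B e^{- x} + C e^{- y} into the left-hand side.
Derivatives of the ansatz:
  u_yy = 2 A x^{2} + C e^{- y}
  u_xxx = - B e^{- x}
Term by term:
  -u_yy = - 2 A x^{2} - C e^{- y}
  -2·u_xxx = 2 B e^{- x}
So the left-hand side equals
  - 2 A x^{2} + 2 B e^{- x} - C e^{- y}
This must equal f(x, y) = - 4 x^{2} + 2 e^{- y} - 2 e^{- x} identically.
Matching coefficients of the independent functions:
  [x^{2}]:  - 2 A = -4
  [e^{- x}]:  2 B = -2
  [e^{- y}]:  - C = 2
Solving: A = 2, B = -1, C = -2.
Check against the point condition:
  u(0, 0) = -3  ⟹  B + C = -3  ✓
Hence u(x, y) = 2 x^{2} y^{2} - 2 e^{- y} - e^{- x}.

Answer: u(x, y) = 2 x^{2} y^{2} - 2 e^{- y} - e^{- x}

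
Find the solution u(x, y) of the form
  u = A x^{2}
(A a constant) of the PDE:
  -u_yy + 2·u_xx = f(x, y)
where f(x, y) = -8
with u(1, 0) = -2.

Answer: u(x, y) = - 2 x^{2}

Derivation:
Substitute the ansatz u = A x^{2} into the left-hand side.
Derivatives of the ansatz:
  u_yy = 0
  u_xx = 2 A
Term by term:
  -u_yy = 0
  2·u_xx = 4 A
So the left-hand side equals
  4 A
This must equal f(x, y) = -8 identically.
Matching coefficients of the independent functions:
  [constant term]:  4 A = -8
Solving: A = -2.
Check against the point condition:
  u(1, 0) = -2  ⟹  A = -2  ✓
Hence u(x, y) = - 2 x^{2}.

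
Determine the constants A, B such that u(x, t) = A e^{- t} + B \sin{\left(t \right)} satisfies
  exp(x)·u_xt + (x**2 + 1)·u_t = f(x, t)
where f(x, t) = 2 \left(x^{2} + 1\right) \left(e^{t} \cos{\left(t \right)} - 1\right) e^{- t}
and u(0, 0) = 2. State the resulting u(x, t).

Answer: u(x, t) = 2 \sin{\left(t \right)} + 2 e^{- t}

Derivation:
Substitute the ansatz u = A e^{- t} + B \sin{\left(t \right)} into the left-hand side.
Derivatives of the ansatz:
  u_xt = 0
  u_t = - A e^{- t} + B \cos{\left(t \right)}
Term by term:
  exp(x)·u_xt = 0
  (x**2 + 1)·u_t = - A x^{2} e^{- t} - A e^{- t} + B x^{2} \cos{\left(t \right)} + B \cos{\left(t \right)}
So the left-hand side equals
  - A x^{2} e^{- t} - A e^{- t} + B x^{2} \cos{\left(t \right)} + B \cos{\left(t \right)}
This must equal f(x, t) identically; expanded, f = 2 x^{2} \cos{\left(t \right)} - 2 x^{2} e^{- t} + 2 \cos{\left(t \right)} - 2 e^{- t}.
Matching coefficients of the independent functions:
  [x^{2} e^{- t}, e^{- t}]:  - A = -2
  [x^{2} \cos{\left(t \right)}, \cos{\left(t \right)}]:  B = 2
Solving: A = 2, B = 2.
Check against the point condition:
  u(0, 0) = 2  ⟹  A = 2  ✓
Hence u(x, t) = 2 \sin{\left(t \right)} + 2 e^{- t}.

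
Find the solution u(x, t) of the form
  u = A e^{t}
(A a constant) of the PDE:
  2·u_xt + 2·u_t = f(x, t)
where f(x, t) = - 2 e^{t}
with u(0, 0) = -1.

Substitute the ansatz u = A e^{t} into the left-hand side.
Derivatives of the ansatz:
  u_xt = 0
  u_t = A e^{t}
Term by term:
  2·u_xt = 0
  2·u_t = 2 A e^{t}
So the left-hand side equals
  2 A e^{t}
This must equal f(x, t) = - 2 e^{t} identically.
Matching coefficients of the independent functions:
  [e^{t}]:  2 A = -2
Solving: A = -1.
Check against the point condition:
  u(0, 0) = -1  ⟹  A = -1  ✓
Hence u(x, t) = - e^{t}.

Answer: u(x, t) = - e^{t}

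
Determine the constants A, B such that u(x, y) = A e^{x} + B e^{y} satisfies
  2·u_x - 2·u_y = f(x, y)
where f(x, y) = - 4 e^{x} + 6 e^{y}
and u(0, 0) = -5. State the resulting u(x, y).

Substitute the ansatz u = A e^{x} + B e^{y} into the left-hand side.
Derivatives of the ansatz:
  u_x = A e^{x}
  u_y = B e^{y}
Term by term:
  2·u_x = 2 A e^{x}
  -2·u_y = - 2 B e^{y}
So the left-hand side equals
  2 A e^{x} - 2 B e^{y}
This must equal f(x, y) = - 4 e^{x} + 6 e^{y} identically.
Matching coefficients of the independent functions:
  [e^{x}]:  2 A = -4
  [e^{y}]:  - 2 B = 6
Solving: A = -2, B = -3.
Check against the point condition:
  u(0, 0) = -5  ⟹  A + B = -5  ✓
Hence u(x, y) = - 2 e^{x} - 3 e^{y}.

Answer: u(x, y) = - 2 e^{x} - 3 e^{y}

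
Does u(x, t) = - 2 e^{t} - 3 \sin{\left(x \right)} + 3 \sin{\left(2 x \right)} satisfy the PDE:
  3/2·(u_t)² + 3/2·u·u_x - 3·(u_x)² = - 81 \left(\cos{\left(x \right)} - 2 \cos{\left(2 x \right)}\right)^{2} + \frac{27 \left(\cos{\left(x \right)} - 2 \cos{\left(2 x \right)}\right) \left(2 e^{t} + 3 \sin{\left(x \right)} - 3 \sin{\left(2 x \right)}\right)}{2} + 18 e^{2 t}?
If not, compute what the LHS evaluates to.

Answer: No, the LHS evaluates to - 27 \left(\cos{\left(x \right)} - 2 \cos{\left(2 x \right)}\right)^{2} + \frac{9 \left(\cos{\left(x \right)} - 2 \cos{\left(2 x \right)}\right) \left(2 e^{t} + 3 \sin{\left(x \right)} - 3 \sin{\left(2 x \right)}\right)}{2} + 6 e^{2 t}

Derivation:
Evaluate each term of the left-hand side for u = - 2 e^{t} - 3 \sin{\left(x \right)} + 3 \sin{\left(2 x \right)}.
Derivatives:
  u_t = - 2 e^{t}
  u_x = - 3 \cos{\left(x \right)} + 6 \cos{\left(2 x \right)}
Terms:
  3/2·(u_t)² = 6 e^{2 t}
  3/2·u·u_x = \frac{9 \left(\cos{\left(x \right)} - 2 \cos{\left(2 x \right)}\right) \left(2 e^{t} + 3 \sin{\left(x \right)} - 3 \sin{\left(2 x \right)}\right)}{2}
  -3·(u_x)² = - 27 \left(\cos{\left(x \right)} - 2 \cos{\left(2 x \right)}\right)^{2}
Sum: LHS = - 27 \left(\cos{\left(x \right)} - 2 \cos{\left(2 x \right)}\right)^{2} + \frac{9 \left(\cos{\left(x \right)} - 2 \cos{\left(2 x \right)}\right) \left(2 e^{t} + 3 \sin{\left(x \right)} - 3 \sin{\left(2 x \right)}\right)}{2} + 6 e^{2 t}
Given right-hand side: - 81 \left(\cos{\left(x \right)} - 2 \cos{\left(2 x \right)}\right)^{2} + \frac{27 \left(\cos{\left(x \right)} - 2 \cos{\left(2 x \right)}\right) \left(2 e^{t} + 3 \sin{\left(x \right)} - 3 \sin{\left(2 x \right)}\right)}{2} + 18 e^{2 t}. Difference LHS − RHS = 54 \left(\cos{\left(x \right)} - 2 \cos{\left(2 x \right)}\right)^{2} - 9 \left(\cos{\left(x \right)} - 2 \cos{\left(2 x \right)}\right) \left(2 e^{t} + 3 \sin{\left(x \right)} - 3 \sin{\left(2 x \right)}\right) - 12 e^{2 t} ≠ 0, so u is not a solution.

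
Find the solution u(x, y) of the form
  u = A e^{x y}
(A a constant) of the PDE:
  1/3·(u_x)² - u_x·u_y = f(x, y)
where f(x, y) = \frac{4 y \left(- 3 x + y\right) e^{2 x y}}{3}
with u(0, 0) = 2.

Answer: u(x, y) = 2 e^{x y}

Derivation:
Substitute the ansatz u = A e^{x y} into the left-hand side.
Derivatives of the ansatz:
  u_x = A y e^{x y}
  u_y = A x e^{x y}
Term by term:
  1/3·(u_x)² = \frac{A^{2} y^{2} e^{2 x y}}{3}
  -u_x·u_y = - A^{2} x y e^{2 x y}
So the left-hand side equals
  - A^{2} x y e^{2 x y} + \frac{A^{2} y^{2} e^{2 x y}}{3}
This must equal f(x, y) identically; expanded, f = - 4 x y e^{2 x y} + \frac{4 y^{2} e^{2 x y}}{3}.
Matching coefficients of the independent functions:
  [y^{2} e^{2 x y}]:  \frac{A^{2}}{3} = \frac{4}{3}
  [x y e^{2 x y}]:  - A^{2} = -4
These equations allow (A) = (-2) or (2).
Impose the point condition(s):
  u(0, 0) = 2  ⟹  A = 2
Only A = 2 satisfies everything.
Hence u(x, y) = 2 e^{x y}.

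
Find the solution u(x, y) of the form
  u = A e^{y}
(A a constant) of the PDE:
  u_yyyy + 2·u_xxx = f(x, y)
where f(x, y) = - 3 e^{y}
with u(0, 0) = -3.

Substitute the ansatz u = A e^{y} into the left-hand side.
Derivatives of the ansatz:
  u_yyyy = A e^{y}
  u_xxx = 0
Term by term:
  u_yyyy = A e^{y}
  2·u_xxx = 0
So the left-hand side equals
  A e^{y}
This must equal f(x, y) = - 3 e^{y} identically.
Matching coefficients of the independent functions:
  [e^{y}]:  A = -3
Solving: A = -3.
Check against the point condition:
  u(0, 0) = -3  ⟹  A = -3  ✓
Hence u(x, y) = - 3 e^{y}.

Answer: u(x, y) = - 3 e^{y}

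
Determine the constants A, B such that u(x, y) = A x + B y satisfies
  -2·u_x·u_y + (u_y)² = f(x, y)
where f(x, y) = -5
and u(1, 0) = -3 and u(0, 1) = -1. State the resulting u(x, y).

Substitute the ansatz u = A x + B y into the left-hand side.
Derivatives of the ansatz:
  u_x = A
  u_y = B
Term by term:
  -2·u_x·u_y = - 2 A B
  (u_y)² = B^{2}
So the left-hand side equals
  - 2 A B + B^{2}
This must equal f(x, y) = -5 identically.
Matching coefficients of the independent functions:
  [constant term]:  - 2 A B + B^{2} = -5
These equations do not fix every constant; impose the point condition(s):
  u(1, 0) = -3  ⟹  A = -3
  u(0, 1) = -1  ⟹  B = -1
Solving the combined system: A = -3, B = -1.
Hence u(x, y) = - 3 x - y.

Answer: u(x, y) = - 3 x - y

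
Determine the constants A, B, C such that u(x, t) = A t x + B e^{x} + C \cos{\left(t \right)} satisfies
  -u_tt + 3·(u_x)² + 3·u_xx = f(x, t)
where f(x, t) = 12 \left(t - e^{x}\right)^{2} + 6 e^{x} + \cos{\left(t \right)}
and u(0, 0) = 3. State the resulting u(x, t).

Substitute the ansatz u = A t x + B e^{x} + C \cos{\left(t \right)} into the left-hand side.
Derivatives of the ansatz:
  u_tt = - C \cos{\left(t \right)}
  u_x = A t + B e^{x}
  u_xx = B e^{x}
Term by term:
  -u_tt = C \cos{\left(t \right)}
  3·(u_x)² = 3 A^{2} t^{2} + 6 A B t e^{x} + 3 B^{2} e^{2 x}
  3·u_xx = 3 B e^{x}
So the left-hand side equals
  3 A^{2} t^{2} + 6 A B t e^{x} + 3 B^{2} e^{2 x} + 3 B e^{x} + C \cos{\left(t \right)}
This must equal f(x, t) identically; expanded, f = 12 t^{2} - 24 t e^{x} + 12 e^{2 x} + 6 e^{x} + \cos{\left(t \right)}.
Matching coefficients of the independent functions:
  [t^{2}]:  3 A^{2} = 12
  [t e^{x}]:  6 A B = -24
  [e^{x}]:  3 B = 6
  [e^{2 x}]:  3 B^{2} = 12
  [\cos{\left(t \right)}]:  C = 1
Solving: A = -2, B = 2, C = 1.
Check against the point condition:
  u(0, 0) = 3  ⟹  B + C = 3  ✓
Hence u(x, t) = - 2 t x + 2 e^{x} + \cos{\left(t \right)}.

Answer: u(x, t) = - 2 t x + 2 e^{x} + \cos{\left(t \right)}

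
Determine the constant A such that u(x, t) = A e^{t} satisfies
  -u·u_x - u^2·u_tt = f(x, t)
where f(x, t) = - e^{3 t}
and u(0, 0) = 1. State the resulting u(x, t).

Substitute the ansatz u = A e^{t} into the left-hand side.
Derivatives of the ansatz:
  u_x = 0
  u_tt = A e^{t}
Term by term:
  -u·u_x = 0
  -u^2·u_tt = - A^{3} e^{3 t}
So the left-hand side equals
  - A^{3} e^{3 t}
This must equal f(x, t) = - e^{3 t} identically.
Matching coefficients of the independent functions:
  [e^{3 t}]:  - A^{3} = -1
Solving: A = 1.
Check against the point condition:
  u(0, 0) = 1  ⟹  A = 1  ✓
Hence u(x, t) = e^{t}.

Answer: u(x, t) = e^{t}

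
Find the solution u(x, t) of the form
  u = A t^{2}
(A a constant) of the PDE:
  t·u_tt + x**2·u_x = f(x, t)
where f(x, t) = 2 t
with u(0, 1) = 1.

Answer: u(x, t) = t^{2}

Derivation:
Substitute the ansatz u = A t^{2} into the left-hand side.
Derivatives of the ansatz:
  u_tt = 2 A
  u_x = 0
Term by term:
  t·u_tt = 2 A t
  x**2·u_x = 0
So the left-hand side equals
  2 A t
This must equal f(x, t) = 2 t identically.
Matching coefficients of the independent functions:
  [t]:  2 A = 2
Solving: A = 1.
Check against the point condition:
  u(0, 1) = 1  ⟹  A = 1  ✓
Hence u(x, t) = t^{2}.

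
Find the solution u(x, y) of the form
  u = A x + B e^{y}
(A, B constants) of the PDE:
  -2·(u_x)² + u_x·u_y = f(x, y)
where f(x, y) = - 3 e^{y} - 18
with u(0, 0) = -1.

Substitute the ansatz u = A x + B e^{y} into the left-hand side.
Derivatives of the ansatz:
  u_x = A
  u_y = B e^{y}
Term by term:
  -2·(u_x)² = - 2 A^{2}
  u_x·u_y = A B e^{y}
So the left-hand side equals
  - 2 A^{2} + A B e^{y}
This must equal f(x, y) = - 3 e^{y} - 18 identically.
Matching coefficients of the independent functions:
  [constant term]:  - 2 A^{2} = -18
  [e^{y}]:  A B = -3
These equations allow (A, B) = (-3, 1) or (3, -1).
Impose the point condition(s):
  u(0, 0) = -1  ⟹  B = -1
Only A = 3, B = -1 satisfies everything.
Hence u(x, y) = 3 x - e^{y}.

Answer: u(x, y) = 3 x - e^{y}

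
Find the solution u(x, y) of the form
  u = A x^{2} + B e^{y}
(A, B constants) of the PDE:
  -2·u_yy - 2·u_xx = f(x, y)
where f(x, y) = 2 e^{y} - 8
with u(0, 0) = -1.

Answer: u(x, y) = 2 x^{2} - e^{y}

Derivation:
Substitute the ansatz u = A x^{2} + B e^{y} into the left-hand side.
Derivatives of the ansatz:
  u_yy = B e^{y}
  u_xx = 2 A
Term by term:
  -2·u_yy = - 2 B e^{y}
  -2·u_xx = - 4 A
So the left-hand side equals
  - 4 A - 2 B e^{y}
This must equal f(x, y) = 2 e^{y} - 8 identically.
Matching coefficients of the independent functions:
  [constant term]:  - 4 A = -8
  [e^{y}]:  - 2 B = 2
Solving: A = 2, B = -1.
Check against the point condition:
  u(0, 0) = -1  ⟹  B = -1  ✓
Hence u(x, y) = 2 x^{2} - e^{y}.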